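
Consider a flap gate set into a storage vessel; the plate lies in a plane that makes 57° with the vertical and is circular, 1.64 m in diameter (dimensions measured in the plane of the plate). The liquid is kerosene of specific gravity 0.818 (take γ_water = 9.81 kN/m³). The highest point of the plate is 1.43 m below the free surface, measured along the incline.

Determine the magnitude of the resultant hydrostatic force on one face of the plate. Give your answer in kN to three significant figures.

γ = 0.818 × 9.81 = 8.02458 kN/m³.
The plate makes 57° with the vertical, i.e. θ = 90° − 57° = 33° to the horizontal. Measuring y along the incline from the free-surface line, vertical depth h = y·sinθ with sinθ = 0.544639.
The centroid is at the centre, 0.82 m below the top of the plate, so y_c = 1.43 + 0.82 = 2.25 m and h_c = 2.25 × 0.544639 = 1.22544 m.
A = π(0.82)² = 2.11241 m².
Resultant F = γ·h_c·A = 8.02458 × 1.22544 × 2.11241 = 20.7727 kN.

F ≈ 20.8 kN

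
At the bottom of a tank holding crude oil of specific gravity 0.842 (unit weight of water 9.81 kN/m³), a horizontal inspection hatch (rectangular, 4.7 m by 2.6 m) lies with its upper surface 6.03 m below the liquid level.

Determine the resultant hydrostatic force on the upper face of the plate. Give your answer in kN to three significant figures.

F ≈ 609 kN

γ = 0.842 × 9.81 = 8.26002 kN/m³.
The plate is horizontal, so pressure is uniform at p = γ·h = 8.26002 × 6.03 = 49.8079 kN/m².
A = 4.7 × 2.6 = 12.22 m².
F = p·A = 49.8079 × 12.22 = 608.653 kN.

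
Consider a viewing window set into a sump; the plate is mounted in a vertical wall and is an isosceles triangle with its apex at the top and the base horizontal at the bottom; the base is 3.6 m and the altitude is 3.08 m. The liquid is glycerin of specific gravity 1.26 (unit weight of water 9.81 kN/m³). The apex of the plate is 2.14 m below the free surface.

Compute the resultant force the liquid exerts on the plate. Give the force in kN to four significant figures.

F ≈ 287.4 kN

γ = 1.26 × 9.81 = 12.3606 kN/m³.
With the apex up, the centroid sits 2h/3 = 2 × 3.08/3 = 2.05333 m below the apex, so the centroid depth is h_c = 2.14 + 2.05333 = 4.19333 m.
A = ½ × 3.6 × 3.08 = 5.544 m².
Resultant F = γ·h_c·A = 12.3606 × 4.19333 × 5.544 = 287.357 kN.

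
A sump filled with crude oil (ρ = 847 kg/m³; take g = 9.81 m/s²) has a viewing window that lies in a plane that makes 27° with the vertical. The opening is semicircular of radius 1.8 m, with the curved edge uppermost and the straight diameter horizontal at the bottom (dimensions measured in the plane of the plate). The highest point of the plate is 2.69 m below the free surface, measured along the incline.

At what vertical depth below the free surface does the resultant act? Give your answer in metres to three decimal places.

γ = ρg = 847 × 9.81 / 1000 = 8.30907 kN/m³.
The plate makes 27° with the vertical, i.e. θ = 90° − 27° = 63° to the horizontal. Measuring y along the incline from the free-surface line, vertical depth h = y·sinθ with sinθ = 0.891007.
The centroid lies 4r/(3π) = 0.763944 m above the diameter, so r − 4r/(3π) = 1.8 − 0.763944 = 1.03606 m below the topmost point, so y_c = 2.69 + 1.03606 = 3.72606 m and h_c = 3.72606 × 0.891007 = 3.31995 m.
A = πr²/2 = π × 1.8²/2 = 5.08938 m².
Resultant F = γ·h_c·A = 8.30907 × 3.31995 × 5.08938 = 140.394 kN.
I_c = (π/8 − 8/(9π))·r⁴ = 0.109757 × 1.8⁴ = 1.15219 m⁴.
Centre of pressure: y_p = y_c + I_c/(y_c·A) = 3.72606 + 1.15219/(3.72606 × 5.08938) = 3.72606 + 0.0607588 = 3.78682 m along the plane.
Vertically, h_p = y_p·sinθ = 3.78682 × 0.891007 = 3.37408 m.

h_p = 3.374 m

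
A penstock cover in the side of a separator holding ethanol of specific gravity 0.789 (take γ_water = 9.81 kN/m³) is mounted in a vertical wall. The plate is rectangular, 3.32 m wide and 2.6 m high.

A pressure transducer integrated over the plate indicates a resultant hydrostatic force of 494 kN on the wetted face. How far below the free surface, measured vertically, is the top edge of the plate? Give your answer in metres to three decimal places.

γ = 0.789 × 9.81 = 7.74009 kN/m³.
A = 3.32 × 2.6 = 8.632 m².
From F = γ·h_c·A, the centroid depth is h_c = 494/(7.74009 × 8.632) = 7.39383 m.
The centroid lies 2.6/2 = 1.3 m below the top edge, so the top edge sits at h_top = 7.39383 − 1.3 = 6.09383 m below the surface.

d_top ≈ 6.094 m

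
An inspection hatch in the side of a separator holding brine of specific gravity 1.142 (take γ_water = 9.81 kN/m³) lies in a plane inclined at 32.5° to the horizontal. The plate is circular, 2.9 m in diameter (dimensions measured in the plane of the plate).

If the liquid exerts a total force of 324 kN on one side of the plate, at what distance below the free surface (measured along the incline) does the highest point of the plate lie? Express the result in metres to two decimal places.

γ = 1.142 × 9.81 = 11.20302 kN/m³.
A = π(1.45)² = 6.6052 m².
From F = γ·h_c·A, the centroid depth is h_c = 324/(11.20302 × 6.6052) = 4.37849 m.
Let θ = 32.5° be the plate's angle to the horizontal; measure y along the incline from where the plane meets the free surface. Vertical depth h = y·sinθ with sinθ = 0.537300.
Along the incline, y_c = h_c/sinθ = 4.37849/0.537300 = 8.14906 m.
The centroid is at the centre, 1.45 m below the top of the plate, so the highest point sits at y_top = 8.14906 − 1.45 = 6.69906 m along the incline.

y_top ≈ 6.70 m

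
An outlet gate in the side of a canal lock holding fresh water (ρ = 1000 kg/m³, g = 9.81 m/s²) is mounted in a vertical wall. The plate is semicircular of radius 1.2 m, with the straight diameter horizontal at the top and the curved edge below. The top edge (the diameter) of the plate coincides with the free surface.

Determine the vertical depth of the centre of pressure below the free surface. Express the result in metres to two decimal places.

h_p = 0.71 m

γ = ρg = 1000 × 9.81 = 9810 N/m³ = 9.81 kN/m³.
The centroid of a semicircle lies 4r/(3π) = 0.509296 m from the diameter, here below the top edge, so the centroid depth is h_c = 0.509296 m.
A = πr²/2 = π × 1.2²/2 = 2.26195 m².
Resultant F = γ·h_c·A = 9.81 × 0.509296 × 2.26195 = 11.3011 kN.
I_c = (π/8 − 8/(9π))·r⁴ = 0.109757 × 1.2⁴ = 0.227592 m⁴.
Centre of pressure: y_p = y_c + I_c/(y_c·A) = 0.509296 + 0.227592/(0.509296 × 2.26195) = 0.509296 + 0.197562 = 0.706858 m along the plane.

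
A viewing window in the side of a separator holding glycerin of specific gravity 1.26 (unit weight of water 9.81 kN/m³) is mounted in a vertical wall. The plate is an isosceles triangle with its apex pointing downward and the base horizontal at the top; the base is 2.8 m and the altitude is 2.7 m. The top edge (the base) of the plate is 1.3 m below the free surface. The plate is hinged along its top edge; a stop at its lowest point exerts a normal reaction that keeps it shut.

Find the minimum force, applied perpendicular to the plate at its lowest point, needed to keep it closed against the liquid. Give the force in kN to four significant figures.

γ = 1.26 × 9.81 = 12.3606 kN/m³.
With the apex down, the centroid sits h/3 = 2.7/3 = 0.9 m below the base (the top edge), so the centroid depth is h_c = 1.3 + 0.9 = 2.2 m.
A = ½ × 2.8 × 2.7 = 3.78 m².
Resultant F = γ·h_c·A = 12.3606 × 2.2 × 3.78 = 102.791 kN.
I_c = b·h³/36 = 2.8 × 2.7³/36 = 1.5309 m⁴.
Centre of pressure: y_p = y_c + I_c/(y_c·A) = 2.2 + 1.5309/(2.2 × 3.78) = 2.2 + 0.184091 = 2.38409 m along the plane.
The resultant acts 0.9 + 0.184091 = 1.08409 m (along the plate) below the hinge at the top edge, so the moment about the hinge is M = F × 1.08409 = 102.791 × 1.08409 = 111.435 kN·m.
A normal force at the bottom, 2.7 m from the hinge, must supply this moment: P = 111.435/2.7 = 41.2722 kN.

P ≈ 41.27 kN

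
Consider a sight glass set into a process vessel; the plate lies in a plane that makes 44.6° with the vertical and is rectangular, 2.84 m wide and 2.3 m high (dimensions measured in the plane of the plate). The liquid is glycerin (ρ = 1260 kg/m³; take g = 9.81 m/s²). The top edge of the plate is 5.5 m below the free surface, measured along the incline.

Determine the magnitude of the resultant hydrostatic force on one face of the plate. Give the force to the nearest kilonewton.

F ≈ 382 kN

γ = ρg = 1260 × 9.81 / 1000 = 12.3606 kN/m³.
The plate makes 44.6° with the vertical, i.e. θ = 90° − 44.6° = 45.4° to the horizontal. Measuring y along the incline from the free-surface line, vertical depth h = y·sinθ with sinθ = 0.712026.
The centroid lies 2.3/2 = 1.15 m below the top edge, so y_c = 5.5 + 1.15 = 6.65 m and h_c = 6.65 × 0.712026 = 4.73497 m.
A = 2.84 × 2.3 = 6.532 m².
Resultant F = γ·h_c·A = 12.3606 × 4.73497 × 6.532 = 382.299 kN.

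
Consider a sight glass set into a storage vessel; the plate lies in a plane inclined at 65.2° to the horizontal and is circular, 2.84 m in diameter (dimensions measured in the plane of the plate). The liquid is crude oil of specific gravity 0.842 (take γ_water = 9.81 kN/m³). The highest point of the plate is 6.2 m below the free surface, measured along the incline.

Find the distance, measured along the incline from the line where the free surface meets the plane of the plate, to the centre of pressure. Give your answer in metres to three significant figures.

γ = 0.842 × 9.81 = 8.26002 kN/m³.
Let θ = 65.2° be the plate's angle to the horizontal; measure y along the incline from where the plane meets the free surface. Vertical depth h = y·sinθ with sinθ = 0.907777.
The centroid is at the centre, 1.42 m below the top of the plate, so y_c = 6.2 + 1.42 = 7.62 m and h_c = 7.62 × 0.907777 = 6.91726 m.
A = π(1.42)² = 6.33471 m².
Resultant F = γ·h_c·A = 8.26002 × 6.91726 × 6.33471 = 361.944 kN.
I_c = πr⁴/4 = π × 1.42⁴/4 = 3.19333 m⁴.
Centre of pressure: y_p = y_c + I_c/(y_c·A) = 7.62 + 3.19333/(7.62 × 6.33471) = 7.62 + 0.0661549 = 7.68615 m along the plane.

y_p = 7.69 m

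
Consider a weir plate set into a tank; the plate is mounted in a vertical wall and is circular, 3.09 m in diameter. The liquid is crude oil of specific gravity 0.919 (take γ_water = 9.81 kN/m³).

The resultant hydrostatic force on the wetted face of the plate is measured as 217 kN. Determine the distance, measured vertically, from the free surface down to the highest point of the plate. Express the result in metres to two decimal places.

γ = 0.919 × 9.81 = 9.01539 kN/m³.
A = π(1.545)² = 7.49906 m².
From F = γ·h_c·A, the centroid depth is h_c = 217/(9.01539 × 7.49906) = 3.20973 m.
The centroid is at the centre, 1.545 m below the top of the plate, so the highest point sits at h_top = 3.20973 − 1.545 = 1.66473 m below the surface.

d_top ≈ 1.66 m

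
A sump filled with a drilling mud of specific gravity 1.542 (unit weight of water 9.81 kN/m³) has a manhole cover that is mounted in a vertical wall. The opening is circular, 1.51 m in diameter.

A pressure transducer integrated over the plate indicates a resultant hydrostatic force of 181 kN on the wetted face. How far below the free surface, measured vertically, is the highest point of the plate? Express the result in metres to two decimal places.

d_top ≈ 5.93 m

γ = 1.542 × 9.81 = 15.12702 kN/m³.
A = π(0.755)² = 1.79079 m².
From F = γ·h_c·A, the centroid depth is h_c = 181/(15.12702 × 1.79079) = 6.6816 m.
The centroid is at the centre, 0.755 m below the top of the plate, so the highest point sits at h_top = 6.6816 − 0.755 = 5.9266 m below the surface.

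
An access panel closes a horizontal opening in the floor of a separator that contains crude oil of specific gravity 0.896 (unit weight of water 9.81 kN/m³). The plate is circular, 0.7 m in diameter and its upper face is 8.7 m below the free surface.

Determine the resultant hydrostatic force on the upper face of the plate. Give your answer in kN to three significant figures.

γ = 0.896 × 9.81 = 8.78976 kN/m³.
The plate is horizontal, so pressure is uniform at p = γ·h = 8.78976 × 8.7 = 76.4709 kN/m².
A = π(0.35)² = 0.384845 m².
F = p·A = 76.4709 × 0.384845 = 29.4294 kN.

F ≈ 29.4 kN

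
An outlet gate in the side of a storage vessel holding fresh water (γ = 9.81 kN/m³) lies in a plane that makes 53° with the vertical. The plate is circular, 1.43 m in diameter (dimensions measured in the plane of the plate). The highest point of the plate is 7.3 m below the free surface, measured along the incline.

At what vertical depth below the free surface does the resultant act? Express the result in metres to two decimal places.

h_p = 4.83 m

γ = 9.81 kN/m³.
The plate makes 53° with the vertical, i.e. θ = 90° − 53° = 37° to the horizontal. Measuring y along the incline from the free-surface line, vertical depth h = y·sinθ with sinθ = 0.601815.
The centroid is at the centre, 0.715 m below the top of the plate, so y_c = 7.3 + 0.715 = 8.015 m and h_c = 8.015 × 0.601815 = 4.82355 m.
A = π(0.715)² = 1.60606 m².
Resultant F = γ·h_c·A = 9.81 × 4.82355 × 1.60606 = 75.9972 kN.
I_c = πr⁴/4 = π × 0.715⁴/4 = 0.205265 m⁴.
Centre of pressure: y_p = y_c + I_c/(y_c·A) = 8.015 + 0.205265/(8.015 × 1.60606) = 8.015 + 0.0159459 = 8.03095 m along the plane.
Vertically, h_p = y_p·sinθ = 8.03095 × 0.601815 = 4.83315 m.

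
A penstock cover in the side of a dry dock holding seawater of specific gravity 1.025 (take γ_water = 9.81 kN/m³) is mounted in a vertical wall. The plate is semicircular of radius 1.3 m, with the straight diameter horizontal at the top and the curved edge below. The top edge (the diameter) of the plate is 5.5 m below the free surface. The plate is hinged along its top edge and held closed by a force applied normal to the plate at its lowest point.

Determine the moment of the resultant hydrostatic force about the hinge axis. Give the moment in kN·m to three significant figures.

γ = 1.025 × 9.81 = 10.05525 kN/m³.
The centroid of a semicircle lies 4r/(3π) = 0.551737 m from the diameter, here below the top edge, so the centroid depth is h_c = 5.5 + 0.551737 = 6.05174 m.
A = πr²/2 = π × 1.3²/2 = 2.65465 m².
Resultant F = γ·h_c·A = 10.05525 × 6.05174 × 2.65465 = 161.54 kN.
I_c = (π/8 − 8/(9π))·r⁴ = 0.109757 × 1.3⁴ = 0.313477 m⁴.
Centre of pressure: y_p = y_c + I_c/(y_c·A) = 6.05174 + 0.313477/(6.05174 × 2.65465) = 6.05174 + 0.0195127 = 6.07125 m along the plane.
The resultant acts 0.551737 + 0.0195127 = 0.57125 m (along the plate) below the hinge at the top edge, so the moment about the hinge is M = F × 0.57125 = 161.54 × 0.57125 = 92.2797 kN·m.

M ≈ 92.3 kN·m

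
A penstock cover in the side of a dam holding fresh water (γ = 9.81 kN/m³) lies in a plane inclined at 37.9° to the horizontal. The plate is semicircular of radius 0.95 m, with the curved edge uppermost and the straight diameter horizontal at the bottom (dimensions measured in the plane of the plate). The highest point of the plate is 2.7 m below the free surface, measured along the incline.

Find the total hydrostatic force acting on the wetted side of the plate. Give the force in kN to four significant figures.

F ≈ 27.74 kN

γ = 9.81 kN/m³.
Let θ = 37.9° be the plate's angle to the horizontal; measure y along the incline from where the plane meets the free surface. Vertical depth h = y·sinθ with sinθ = 0.614285.
The centroid lies 4r/(3π) = 0.403193 m above the diameter, so r − 4r/(3π) = 0.95 − 0.403193 = 0.546807 m below the topmost point, so y_c = 2.7 + 0.546807 = 3.24681 m and h_c = 3.24681 × 0.614285 = 1.99447 m.
A = πr²/2 = π × 0.95²/2 = 1.41764 m².
Resultant F = γ·h_c·A = 9.81 × 1.99447 × 1.41764 = 27.7372 kN.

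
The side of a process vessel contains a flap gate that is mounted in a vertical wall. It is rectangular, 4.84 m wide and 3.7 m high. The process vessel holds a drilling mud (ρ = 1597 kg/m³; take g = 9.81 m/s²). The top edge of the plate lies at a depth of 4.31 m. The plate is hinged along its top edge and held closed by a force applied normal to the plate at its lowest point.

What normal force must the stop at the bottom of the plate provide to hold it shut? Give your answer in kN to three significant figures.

γ = ρg = 1597 × 9.81 / 1000 = 15.66657 kN/m³.
The centroid lies 3.7/2 = 1.85 m below the top edge, so the centroid depth is h_c = 4.31 + 1.85 = 6.16 m.
A = 4.84 × 3.7 = 17.908 m².
Resultant F = γ·h_c·A = 15.66657 × 6.16 × 17.908 = 1728.23 kN.
I_c = b·h³/12 = 4.84 × 3.7³/12 = 20.43 m⁴.
Centre of pressure: y_p = y_c + I_c/(y_c·A) = 6.16 + 20.43/(6.16 × 17.908) = 6.16 + 0.1852 = 6.3452 m along the plane.
The resultant acts 1.85 + 0.1852 = 2.0352 m (along the plate) below the hinge at the top edge, so the moment about the hinge is M = F × 2.0352 = 1728.23 × 2.0352 = 3517.29 kN·m.
A normal force at the bottom, 3.7 m from the hinge, must supply this moment: P = 3517.29/3.7 = 950.619 kN.

P ≈ 951 kN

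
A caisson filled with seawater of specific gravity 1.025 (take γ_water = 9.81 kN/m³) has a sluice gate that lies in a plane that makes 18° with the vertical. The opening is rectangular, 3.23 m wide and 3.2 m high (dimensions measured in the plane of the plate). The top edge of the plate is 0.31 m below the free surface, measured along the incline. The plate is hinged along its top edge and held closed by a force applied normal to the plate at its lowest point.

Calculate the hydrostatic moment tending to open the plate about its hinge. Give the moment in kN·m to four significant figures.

M ≈ 386.4 kN·m

γ = 1.025 × 9.81 = 10.05525 kN/m³.
The plate makes 18° with the vertical, i.e. θ = 90° − 18° = 72° to the horizontal. Measuring y along the incline from the free-surface line, vertical depth h = y·sinθ with sinθ = 0.951057.
The centroid lies 3.2/2 = 1.6 m below the top edge, so y_c = 0.31 + 1.6 = 1.91 m and h_c = 1.91 × 0.951057 = 1.81652 m.
A = 3.23 × 3.2 = 10.336 m².
Resultant F = γ·h_c·A = 10.05525 × 1.81652 × 10.336 = 188.793 kN.
I_c = b·h³/12 = 3.23 × 3.2³/12 = 8.82005 m⁴.
Centre of pressure: y_p = y_c + I_c/(y_c·A) = 1.91 + 8.82005/(1.91 × 10.336) = 1.91 + 0.446771 = 2.35677 m along the plane.
The resultant acts 1.6 + 0.446771 = 2.04677 m (along the plate) below the hinge at the top edge, so the moment about the hinge is M = F × 2.04677 = 188.793 × 2.04677 = 386.416 kN·m.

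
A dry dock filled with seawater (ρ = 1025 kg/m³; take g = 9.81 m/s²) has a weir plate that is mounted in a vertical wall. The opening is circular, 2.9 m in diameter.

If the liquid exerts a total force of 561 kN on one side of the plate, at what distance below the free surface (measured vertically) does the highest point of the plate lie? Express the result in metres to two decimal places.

d_top ≈ 7.00 m

γ = ρg = 1025 × 9.81 / 1000 = 10.05525 kN/m³.
A = π(1.45)² = 6.6052 m².
From F = γ·h_c·A, the centroid depth is h_c = 561/(10.05525 × 6.6052) = 8.44664 m.
The centroid is at the centre, 1.45 m below the top of the plate, so the highest point sits at h_top = 8.44664 − 1.45 = 6.99664 m below the surface.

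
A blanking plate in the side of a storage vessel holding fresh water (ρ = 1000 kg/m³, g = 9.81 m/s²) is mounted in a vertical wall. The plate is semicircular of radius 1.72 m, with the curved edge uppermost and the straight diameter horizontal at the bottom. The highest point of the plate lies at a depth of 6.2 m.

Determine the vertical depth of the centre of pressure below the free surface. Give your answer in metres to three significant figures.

γ = ρg = 1000 × 9.81 = 9810 N/m³ = 9.81 kN/m³.
The centroid lies 4r/(3π) = 0.729991 m above the diameter, so r − 4r/(3π) = 1.72 − 0.729991 = 0.990009 m below the topmost point, so the centroid depth is h_c = 6.2 + 0.990009 = 7.19001 m.
A = πr²/2 = π × 1.72²/2 = 4.64704 m².
Resultant F = γ·h_c·A = 9.81 × 7.19001 × 4.64704 = 327.774 kN.
I_c = (π/8 − 8/(9π))·r⁴ = 0.109757 × 1.72⁴ = 0.960608 m⁴.
Centre of pressure: y_p = y_c + I_c/(y_c·A) = 7.19001 + 0.960608/(7.19001 × 4.64704) = 7.19001 + 0.0287502 = 7.21876 m along the plane.

h_p = 7.22 m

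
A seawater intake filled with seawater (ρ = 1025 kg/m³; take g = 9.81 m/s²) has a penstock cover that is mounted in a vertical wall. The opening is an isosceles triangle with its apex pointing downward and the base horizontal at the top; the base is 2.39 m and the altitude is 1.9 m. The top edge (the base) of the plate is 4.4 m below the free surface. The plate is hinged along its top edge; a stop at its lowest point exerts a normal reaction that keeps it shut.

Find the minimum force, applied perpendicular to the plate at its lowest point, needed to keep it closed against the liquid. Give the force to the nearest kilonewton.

γ = ρg = 1025 × 9.81 / 1000 = 10.05525 kN/m³.
With the apex down, the centroid sits h/3 = 1.9/3 = 0.633333 m below the base (the top edge), so the centroid depth is h_c = 4.4 + 0.633333 = 5.03333 m.
A = ½ × 2.39 × 1.9 = 2.2705 m².
Resultant F = γ·h_c·A = 10.05525 × 5.03333 × 2.2705 = 114.913 kN.
I_c = b·h³/36 = 2.39 × 1.9³/36 = 0.455361 m⁴.
Centre of pressure: y_p = y_c + I_c/(y_c·A) = 5.03333 + 0.455361/(5.03333 × 2.2705) = 5.03333 + 0.0398455 = 5.07318 m along the plane.
The resultant acts 0.633333 + 0.0398455 = 0.673179 m (along the plate) below the hinge at the top edge, so the moment about the hinge is M = F × 0.673179 = 114.913 × 0.673179 = 77.357 kN·m.
A normal force at the bottom, 1.9 m from the hinge, must supply this moment: P = 77.357/1.9 = 40.7142 kN.

P ≈ 41 kN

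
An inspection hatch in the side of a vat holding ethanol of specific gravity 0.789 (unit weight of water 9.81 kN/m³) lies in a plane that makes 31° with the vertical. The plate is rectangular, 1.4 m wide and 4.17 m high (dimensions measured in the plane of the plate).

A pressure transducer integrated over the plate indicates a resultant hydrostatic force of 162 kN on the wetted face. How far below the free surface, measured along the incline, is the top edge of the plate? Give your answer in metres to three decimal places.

γ = 0.789 × 9.81 = 7.74009 kN/m³.
A = 1.4 × 4.17 = 5.838 m².
From F = γ·h_c·A, the centroid depth is h_c = 162/(7.74009 × 5.838) = 3.58513 m.
The plate makes 31° with the vertical, i.e. θ = 90° − 31° = 59° to the horizontal. Measuring y along the incline from the free-surface line, vertical depth h = y·sinθ with sinθ = 0.857167.
Along the incline, y_c = h_c/sinθ = 3.58513/0.857167 = 4.18253 m.
The centroid lies 4.17/2 = 2.085 m below the top edge, so the top edge sits at y_top = 4.18253 − 2.085 = 2.09753 m along the incline.

y_top ≈ 2.098 m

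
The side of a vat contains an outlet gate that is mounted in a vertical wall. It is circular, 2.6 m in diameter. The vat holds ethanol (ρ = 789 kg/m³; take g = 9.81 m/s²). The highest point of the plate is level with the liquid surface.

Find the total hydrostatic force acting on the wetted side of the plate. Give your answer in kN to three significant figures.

γ = ρg = 789 × 9.81 / 1000 = 7.74009 kN/m³.
The centroid is at the centre, 1.3 m below the top of the plate, so the centroid depth is h_c = 1.3 m.
A = π(1.3)² = 5.30929 m².
Resultant F = γ·h_c·A = 7.74009 × 1.3 × 5.30929 = 53.4227 kN.

F ≈ 53.4 kN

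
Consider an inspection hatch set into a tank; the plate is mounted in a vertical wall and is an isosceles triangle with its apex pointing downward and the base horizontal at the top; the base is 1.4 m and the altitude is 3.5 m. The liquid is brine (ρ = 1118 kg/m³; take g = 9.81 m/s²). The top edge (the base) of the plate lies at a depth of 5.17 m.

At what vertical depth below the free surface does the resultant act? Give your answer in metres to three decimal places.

h_p = 6.444 m

γ = ρg = 1118 × 9.81 / 1000 = 10.96758 kN/m³.
With the apex down, the centroid sits h/3 = 3.5/3 = 1.16667 m below the base (the top edge), so the centroid depth is h_c = 5.17 + 1.16667 = 6.33667 m.
A = ½ × 1.4 × 3.5 = 2.45 m².
Resultant F = γ·h_c·A = 10.96758 × 6.33667 × 2.45 = 170.27 kN.
I_c = b·h³/36 = 1.4 × 3.5³/36 = 1.66736 m⁴.
Centre of pressure: y_p = y_c + I_c/(y_c·A) = 6.33667 + 1.66736/(6.33667 × 2.45) = 6.33667 + 0.107399 = 6.44407 m along the plane.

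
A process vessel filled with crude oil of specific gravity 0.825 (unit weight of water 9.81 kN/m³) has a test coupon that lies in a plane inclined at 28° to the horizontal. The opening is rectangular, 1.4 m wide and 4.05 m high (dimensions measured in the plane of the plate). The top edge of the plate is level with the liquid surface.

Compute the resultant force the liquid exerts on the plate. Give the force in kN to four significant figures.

F ≈ 43.63 kN

γ = 0.825 × 9.81 = 8.09325 kN/m³.
Let θ = 28° be the plate's angle to the horizontal; measure y along the incline from where the plane meets the free surface. Vertical depth h = y·sinθ with sinθ = 0.469472.
The centroid lies 4.05/2 = 2.025 m below the top edge, so y_c = 2.025 m and h_c = 2.025 × 0.469472 = 0.950681 m.
A = 1.4 × 4.05 = 5.67 m².
Resultant F = γ·h_c·A = 8.09325 × 0.950681 × 5.67 = 43.6255 kN.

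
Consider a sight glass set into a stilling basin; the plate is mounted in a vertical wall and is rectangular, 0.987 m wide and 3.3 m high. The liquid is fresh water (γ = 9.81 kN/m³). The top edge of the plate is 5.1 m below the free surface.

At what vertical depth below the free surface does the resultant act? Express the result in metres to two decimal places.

γ = 9.81 kN/m³.
The centroid lies 3.3/2 = 1.65 m below the top edge, so the centroid depth is h_c = 5.1 + 1.65 = 6.75 m.
A = 0.987 × 3.3 = 3.2571 m².
Resultant F = γ·h_c·A = 9.81 × 6.75 × 3.2571 = 215.677 kN.
I_c = b·h³/12 = 0.987 × 3.3³/12 = 2.95582 m⁴.
Centre of pressure: y_p = y_c + I_c/(y_c·A) = 6.75 + 2.95582/(6.75 × 3.2571) = 6.75 + 0.134445 = 6.88445 m along the plane.

h_p = 6.88 m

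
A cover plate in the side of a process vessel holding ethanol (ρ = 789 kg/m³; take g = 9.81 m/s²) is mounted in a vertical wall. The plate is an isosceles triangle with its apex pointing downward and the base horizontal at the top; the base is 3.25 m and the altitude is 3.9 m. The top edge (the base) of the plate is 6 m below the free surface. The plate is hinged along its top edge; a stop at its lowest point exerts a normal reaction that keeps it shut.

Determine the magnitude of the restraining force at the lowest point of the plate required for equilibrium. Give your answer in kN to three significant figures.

P ≈ 130 kN

γ = ρg = 789 × 9.81 / 1000 = 7.74009 kN/m³.
With the apex down, the centroid sits h/3 = 3.9/3 = 1.3 m below the base (the top edge), so the centroid depth is h_c = 6 + 1.3 = 7.3 m.
A = ½ × 3.25 × 3.9 = 6.3375 m².
Resultant F = γ·h_c·A = 7.74009 × 7.3 × 6.3375 = 358.086 kN.
I_c = b·h³/36 = 3.25 × 3.9³/36 = 5.35519 m⁴.
Centre of pressure: y_p = y_c + I_c/(y_c·A) = 7.3 + 5.35519/(7.3 × 6.3375) = 7.3 + 0.115753 = 7.41575 m along the plane.
The resultant acts 1.3 + 0.115753 = 1.41575 m (along the plate) below the hinge at the top edge, so the moment about the hinge is M = F × 1.41575 = 358.086 × 1.41575 = 506.96 kN·m.
A normal force at the bottom, 3.9 m from the hinge, must supply this moment: P = 506.96/3.9 = 129.99 kN.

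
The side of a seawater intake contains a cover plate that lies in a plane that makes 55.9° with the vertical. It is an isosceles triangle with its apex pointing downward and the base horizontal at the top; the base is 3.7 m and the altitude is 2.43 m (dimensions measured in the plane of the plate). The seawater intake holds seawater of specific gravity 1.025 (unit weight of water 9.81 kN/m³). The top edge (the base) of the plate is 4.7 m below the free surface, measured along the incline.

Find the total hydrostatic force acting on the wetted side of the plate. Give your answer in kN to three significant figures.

F ≈ 140 kN

γ = 1.025 × 9.81 = 10.05525 kN/m³.
The plate makes 55.9° with the vertical, i.e. θ = 90° − 55.9° = 34.1° to the horizontal. Measuring y along the incline from the free-surface line, vertical depth h = y·sinθ with sinθ = 0.560639.
With the apex down, the centroid sits h/3 = 2.43/3 = 0.81 m below the base (the top edge), so y_c = 4.7 + 0.81 = 5.51 m and h_c = 5.51 × 0.560639 = 3.08912 m.
A = ½ × 3.7 × 2.43 = 4.4955 m².
Resultant F = γ·h_c·A = 10.05525 × 3.08912 × 4.4955 = 139.639 kN.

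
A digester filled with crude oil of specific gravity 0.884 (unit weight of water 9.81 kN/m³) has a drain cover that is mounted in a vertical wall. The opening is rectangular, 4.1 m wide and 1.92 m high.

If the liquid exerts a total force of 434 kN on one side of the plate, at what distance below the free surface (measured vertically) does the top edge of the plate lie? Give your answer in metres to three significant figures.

γ = 0.884 × 9.81 = 8.67204 kN/m³.
A = 4.1 × 1.92 = 7.872 m².
From F = γ·h_c·A, the centroid depth is h_c = 434/(8.67204 × 7.872) = 6.35746 m.
The centroid lies 1.92/2 = 0.96 m below the top edge, so the top edge sits at h_top = 6.35746 − 0.96 = 5.39746 m below the surface.

d_top ≈ 5.40 m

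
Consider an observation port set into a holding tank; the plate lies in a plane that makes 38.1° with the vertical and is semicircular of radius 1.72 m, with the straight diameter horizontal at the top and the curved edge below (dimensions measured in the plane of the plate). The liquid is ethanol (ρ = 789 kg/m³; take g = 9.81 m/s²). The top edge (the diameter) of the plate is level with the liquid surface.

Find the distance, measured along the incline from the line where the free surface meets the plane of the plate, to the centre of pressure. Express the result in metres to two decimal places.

y_p = 1.01 m

γ = ρg = 789 × 9.81 / 1000 = 7.74009 kN/m³.
The plate makes 38.1° with the vertical, i.e. θ = 90° − 38.1° = 51.9° to the horizontal. Measuring y along the incline from the free-surface line, vertical depth h = y·sinθ with sinθ = 0.786935.
The centroid of a semicircle lies 4r/(3π) = 0.729991 m from the diameter, here below the top edge, so y_c = 0.729991 m and h_c = 0.729991 × 0.786935 = 0.574455 m.
A = πr²/2 = π × 1.72²/2 = 4.64704 m².
Resultant F = γ·h_c·A = 7.74009 × 0.574455 × 4.64704 = 20.6623 kN.
I_c = (π/8 − 8/(9π))·r⁴ = 0.109757 × 1.72⁴ = 0.960608 m⁴.
Centre of pressure: y_p = y_c + I_c/(y_c·A) = 0.729991 + 0.960608/(0.729991 × 4.64704) = 0.729991 + 0.283173 = 1.01316 m along the plane.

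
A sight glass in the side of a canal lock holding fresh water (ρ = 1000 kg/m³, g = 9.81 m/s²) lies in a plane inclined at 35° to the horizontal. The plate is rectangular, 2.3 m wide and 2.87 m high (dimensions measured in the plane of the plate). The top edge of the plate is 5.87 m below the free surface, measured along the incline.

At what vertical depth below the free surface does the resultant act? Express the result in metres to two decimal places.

γ = ρg = 1000 × 9.81 = 9810 N/m³ = 9.81 kN/m³.
Let θ = 35° be the plate's angle to the horizontal; measure y along the incline from where the plane meets the free surface. Vertical depth h = y·sinθ with sinθ = 0.573576.
The centroid lies 2.87/2 = 1.435 m below the top edge, so y_c = 5.87 + 1.435 = 7.305 m and h_c = 7.305 × 0.573576 = 4.18997 m.
A = 2.3 × 2.87 = 6.601 m².
Resultant F = γ·h_c·A = 9.81 × 4.18997 × 6.601 = 271.325 kN.
I_c = b·h³/12 = 2.3 × 2.87³/12 = 4.53098 m⁴.
Centre of pressure: y_p = y_c + I_c/(y_c·A) = 7.305 + 4.53098/(7.305 × 6.601) = 7.305 + 0.0939642 = 7.39896 m along the plane.
Vertically, h_p = y_p·sinθ = 7.39896 × 0.573576 = 4.24387 m.

h_p = 4.24 m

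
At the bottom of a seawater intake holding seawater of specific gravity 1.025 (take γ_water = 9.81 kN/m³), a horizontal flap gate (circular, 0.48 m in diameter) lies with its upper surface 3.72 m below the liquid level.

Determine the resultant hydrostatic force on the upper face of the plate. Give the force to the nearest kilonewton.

γ = 1.025 × 9.81 = 10.05525 kN/m³.
The plate is horizontal, so pressure is uniform at p = γ·h = 10.05525 × 3.72 = 37.4055 kN/m².
A = π(0.24)² = 0.180956 m².
F = p·A = 37.4055 × 0.180956 = 6.76875 kN.

F ≈ 7 kN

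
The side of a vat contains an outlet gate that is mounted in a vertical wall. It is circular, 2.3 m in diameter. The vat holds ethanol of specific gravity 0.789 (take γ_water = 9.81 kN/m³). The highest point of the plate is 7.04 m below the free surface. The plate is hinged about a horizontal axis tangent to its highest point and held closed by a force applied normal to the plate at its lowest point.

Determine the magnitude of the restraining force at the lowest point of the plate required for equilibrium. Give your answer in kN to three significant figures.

γ = 0.789 × 9.81 = 7.74009 kN/m³.
The centroid is at the centre, 1.15 m below the top of the plate, so the centroid depth is h_c = 7.04 + 1.15 = 8.19 m.
A = π(1.15)² = 4.15476 m².
Resultant F = γ·h_c·A = 7.74009 × 8.19 × 4.15476 = 263.376 kN.
I_c = πr⁴/4 = π × 1.15⁴/4 = 1.37367 m⁴.
Centre of pressure: y_p = y_c + I_c/(y_c·A) = 8.19 + 1.37367/(8.19 × 4.15476) = 8.19 + 0.0403694 = 8.23037 m along the plane.
The resultant acts 1.15 + 0.0403694 = 1.19037 m (along the plate) below the hinge at the top edge, so the moment about the hinge is M = F × 1.19037 = 263.376 × 1.19037 = 313.515 kN·m.
A normal force at the bottom, 2.3 m from the hinge, must supply this moment: P = 313.515/2.3 = 136.311 kN.

P ≈ 136 kN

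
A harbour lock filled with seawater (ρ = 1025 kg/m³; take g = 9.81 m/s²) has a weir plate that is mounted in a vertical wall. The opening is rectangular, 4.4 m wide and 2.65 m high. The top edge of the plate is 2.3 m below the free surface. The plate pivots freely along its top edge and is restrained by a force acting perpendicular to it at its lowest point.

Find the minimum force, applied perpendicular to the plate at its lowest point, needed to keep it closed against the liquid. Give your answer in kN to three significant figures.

P ≈ 238 kN

γ = ρg = 1025 × 9.81 / 1000 = 10.05525 kN/m³.
The centroid lies 2.65/2 = 1.325 m below the top edge, so the centroid depth is h_c = 2.3 + 1.325 = 3.625 m.
A = 4.4 × 2.65 = 11.66 m².
Resultant F = γ·h_c·A = 10.05525 × 3.625 × 11.66 = 425.01 kN.
I_c = b·h³/12 = 4.4 × 2.65³/12 = 6.82353 m⁴.
Centre of pressure: y_p = y_c + I_c/(y_c·A) = 3.625 + 6.82353/(3.625 × 11.66) = 3.625 + 0.161437 = 3.78644 m along the plane.
The resultant acts 1.325 + 0.161437 = 1.48644 m (along the plate) below the hinge at the top edge, so the moment about the hinge is M = F × 1.48644 = 425.01 × 1.48644 = 631.752 kN·m.
A normal force at the bottom, 2.65 m from the hinge, must supply this moment: P = 631.752/2.65 = 238.397 kN.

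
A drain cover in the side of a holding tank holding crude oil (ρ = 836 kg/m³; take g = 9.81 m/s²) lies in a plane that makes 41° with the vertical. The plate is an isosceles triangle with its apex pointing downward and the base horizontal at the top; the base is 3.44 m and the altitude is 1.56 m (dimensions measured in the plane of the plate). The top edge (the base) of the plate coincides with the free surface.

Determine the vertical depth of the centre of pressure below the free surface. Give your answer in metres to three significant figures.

h_p = 0.589 m

γ = ρg = 836 × 9.81 / 1000 = 8.20116 kN/m³.
The plate makes 41° with the vertical, i.e. θ = 90° − 41° = 49° to the horizontal. Measuring y along the incline from the free-surface line, vertical depth h = y·sinθ with sinθ = 0.754710.
With the apex down, the centroid sits h/3 = 1.56/3 = 0.52 m below the base (the top edge), so y_c = 0.52 m and h_c = 0.52 × 0.754710 = 0.392449 m.
A = ½ × 3.44 × 1.56 = 2.6832 m².
Resultant F = γ·h_c·A = 8.20116 × 0.392449 × 2.6832 = 8.63598 kN.
I_c = b·h³/36 = 3.44 × 1.56³/36 = 0.362769 m⁴.
Centre of pressure: y_p = y_c + I_c/(y_c·A) = 0.52 + 0.362769/(0.52 × 2.6832) = 0.52 + 0.26 = 0.78 m along the plane.
Vertically, h_p = y_p·sinθ = 0.78 × 0.754710 = 0.588674 m.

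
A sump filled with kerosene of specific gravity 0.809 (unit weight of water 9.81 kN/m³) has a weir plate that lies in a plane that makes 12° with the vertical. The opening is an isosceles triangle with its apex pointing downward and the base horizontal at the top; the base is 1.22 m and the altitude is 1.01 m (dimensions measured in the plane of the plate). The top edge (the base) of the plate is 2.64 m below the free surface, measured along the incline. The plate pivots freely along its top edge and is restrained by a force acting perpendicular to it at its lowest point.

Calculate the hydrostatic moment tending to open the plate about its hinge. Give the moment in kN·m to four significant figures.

γ = 0.809 × 9.81 = 7.93629 kN/m³.
The plate makes 12° with the vertical, i.e. θ = 90° − 12° = 78° to the horizontal. Measuring y along the incline from the free-surface line, vertical depth h = y·sinθ with sinθ = 0.978148.
With the apex down, the centroid sits h/3 = 1.01/3 = 0.336667 m below the base (the top edge), so y_c = 2.64 + 0.336667 = 2.97667 m and h_c = 2.97667 × 0.978148 = 2.91162 m.
A = ½ × 1.22 × 1.01 = 0.6161 m².
Resultant F = γ·h_c·A = 7.93629 × 2.91162 × 0.6161 = 14.2365 kN.
I_c = b·h³/36 = 1.22 × 1.01³/36 = 0.0349158 m⁴.
Centre of pressure: y_p = y_c + I_c/(y_c·A) = 2.97667 + 0.0349158/(2.97667 × 0.6161) = 2.97667 + 0.0190388 = 2.99571 m along the plane.
The resultant acts 0.336667 + 0.0190388 = 0.355706 m (along the plate) below the hinge at the top edge, so the moment about the hinge is M = F × 0.355706 = 14.2365 × 0.355706 = 5.06401 kN·m.

M ≈ 5.064 kN·m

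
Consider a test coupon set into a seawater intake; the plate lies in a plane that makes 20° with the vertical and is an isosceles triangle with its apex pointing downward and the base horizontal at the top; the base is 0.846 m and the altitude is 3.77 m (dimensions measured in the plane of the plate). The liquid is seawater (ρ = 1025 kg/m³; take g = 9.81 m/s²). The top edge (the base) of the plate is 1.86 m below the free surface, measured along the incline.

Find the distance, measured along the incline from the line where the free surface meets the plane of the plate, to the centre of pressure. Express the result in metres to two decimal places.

γ = ρg = 1025 × 9.81 / 1000 = 10.05525 kN/m³.
The plate makes 20° with the vertical, i.e. θ = 90° − 20° = 70° to the horizontal. Measuring y along the incline from the free-surface line, vertical depth h = y·sinθ with sinθ = 0.939693.
With the apex down, the centroid sits h/3 = 3.77/3 = 1.25667 m below the base (the top edge), so y_c = 1.86 + 1.25667 = 3.11667 m and h_c = 3.11667 × 0.939693 = 2.92871 m.
A = ½ × 0.846 × 3.77 = 1.59471 m².
Resultant F = γ·h_c·A = 10.05525 × 2.92871 × 1.59471 = 46.9625 kN.
I_c = b·h³/36 = 0.846 × 3.77³/36 = 1.25919 m⁴.
Centre of pressure: y_p = y_c + I_c/(y_c·A) = 3.11667 + 1.25919/(3.11667 × 1.59471) = 3.11667 + 0.253349 = 3.37002 m along the plane.

y_p = 3.37 m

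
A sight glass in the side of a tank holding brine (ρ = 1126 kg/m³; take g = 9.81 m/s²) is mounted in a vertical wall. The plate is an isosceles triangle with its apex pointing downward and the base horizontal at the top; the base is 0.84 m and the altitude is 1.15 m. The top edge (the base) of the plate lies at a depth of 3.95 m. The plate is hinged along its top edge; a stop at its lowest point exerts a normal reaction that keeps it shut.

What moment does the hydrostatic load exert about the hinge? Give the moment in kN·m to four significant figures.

M ≈ 9.254 kN·m

γ = ρg = 1126 × 9.81 / 1000 = 11.04606 kN/m³.
With the apex down, the centroid sits h/3 = 1.15/3 = 0.383333 m below the base (the top edge), so the centroid depth is h_c = 3.95 + 0.383333 = 4.33333 m.
A = ½ × 0.84 × 1.15 = 0.483 m².
Resultant F = γ·h_c·A = 11.04606 × 4.33333 × 0.483 = 23.1194 kN.
I_c = b·h³/36 = 0.84 × 1.15³/36 = 0.0354871 m⁴.
Centre of pressure: y_p = y_c + I_c/(y_c·A) = 4.33333 + 0.0354871/(4.33333 × 0.483) = 4.33333 + 0.0169551 = 4.35029 m along the plane.
The resultant acts 0.383333 + 0.0169551 = 0.400288 m (along the plate) below the hinge at the top edge, so the moment about the hinge is M = F × 0.400288 = 23.1194 × 0.400288 = 9.25442 kN·m.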